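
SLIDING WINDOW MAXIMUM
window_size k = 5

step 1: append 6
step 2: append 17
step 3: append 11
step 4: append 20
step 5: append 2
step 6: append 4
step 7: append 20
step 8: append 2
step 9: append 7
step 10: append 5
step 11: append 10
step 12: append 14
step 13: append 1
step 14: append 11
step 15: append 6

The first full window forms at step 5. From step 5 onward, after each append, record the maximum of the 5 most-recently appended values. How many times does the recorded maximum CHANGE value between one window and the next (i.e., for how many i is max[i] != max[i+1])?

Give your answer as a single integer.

Answer: 1

Derivation:
step 1: append 6 -> window=[6] (not full yet)
step 2: append 17 -> window=[6, 17] (not full yet)
step 3: append 11 -> window=[6, 17, 11] (not full yet)
step 4: append 20 -> window=[6, 17, 11, 20] (not full yet)
step 5: append 2 -> window=[6, 17, 11, 20, 2] -> max=20
step 6: append 4 -> window=[17, 11, 20, 2, 4] -> max=20
step 7: append 20 -> window=[11, 20, 2, 4, 20] -> max=20
step 8: append 2 -> window=[20, 2, 4, 20, 2] -> max=20
step 9: append 7 -> window=[2, 4, 20, 2, 7] -> max=20
step 10: append 5 -> window=[4, 20, 2, 7, 5] -> max=20
step 11: append 10 -> window=[20, 2, 7, 5, 10] -> max=20
step 12: append 14 -> window=[2, 7, 5, 10, 14] -> max=14
step 13: append 1 -> window=[7, 5, 10, 14, 1] -> max=14
step 14: append 11 -> window=[5, 10, 14, 1, 11] -> max=14
step 15: append 6 -> window=[10, 14, 1, 11, 6] -> max=14
Recorded maximums: 20 20 20 20 20 20 20 14 14 14 14
Changes between consecutive maximums: 1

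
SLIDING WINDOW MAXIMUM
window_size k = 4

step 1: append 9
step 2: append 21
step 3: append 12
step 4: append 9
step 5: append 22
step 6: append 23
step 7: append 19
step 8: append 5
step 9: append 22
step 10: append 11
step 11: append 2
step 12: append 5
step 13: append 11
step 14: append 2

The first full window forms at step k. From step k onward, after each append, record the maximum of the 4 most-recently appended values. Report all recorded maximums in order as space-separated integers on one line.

Answer: 21 22 23 23 23 23 22 22 22 11 11

Derivation:
step 1: append 9 -> window=[9] (not full yet)
step 2: append 21 -> window=[9, 21] (not full yet)
step 3: append 12 -> window=[9, 21, 12] (not full yet)
step 4: append 9 -> window=[9, 21, 12, 9] -> max=21
step 5: append 22 -> window=[21, 12, 9, 22] -> max=22
step 6: append 23 -> window=[12, 9, 22, 23] -> max=23
step 7: append 19 -> window=[9, 22, 23, 19] -> max=23
step 8: append 5 -> window=[22, 23, 19, 5] -> max=23
step 9: append 22 -> window=[23, 19, 5, 22] -> max=23
step 10: append 11 -> window=[19, 5, 22, 11] -> max=22
step 11: append 2 -> window=[5, 22, 11, 2] -> max=22
step 12: append 5 -> window=[22, 11, 2, 5] -> max=22
step 13: append 11 -> window=[11, 2, 5, 11] -> max=11
step 14: append 2 -> window=[2, 5, 11, 2] -> max=11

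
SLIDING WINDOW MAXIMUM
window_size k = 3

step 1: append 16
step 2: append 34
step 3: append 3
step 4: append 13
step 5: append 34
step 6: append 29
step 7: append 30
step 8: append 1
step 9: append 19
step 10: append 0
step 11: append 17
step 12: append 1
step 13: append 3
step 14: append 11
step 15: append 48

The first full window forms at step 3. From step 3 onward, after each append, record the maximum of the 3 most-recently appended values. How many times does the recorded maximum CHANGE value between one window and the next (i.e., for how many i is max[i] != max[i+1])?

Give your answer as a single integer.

step 1: append 16 -> window=[16] (not full yet)
step 2: append 34 -> window=[16, 34] (not full yet)
step 3: append 3 -> window=[16, 34, 3] -> max=34
step 4: append 13 -> window=[34, 3, 13] -> max=34
step 5: append 34 -> window=[3, 13, 34] -> max=34
step 6: append 29 -> window=[13, 34, 29] -> max=34
step 7: append 30 -> window=[34, 29, 30] -> max=34
step 8: append 1 -> window=[29, 30, 1] -> max=30
step 9: append 19 -> window=[30, 1, 19] -> max=30
step 10: append 0 -> window=[1, 19, 0] -> max=19
step 11: append 17 -> window=[19, 0, 17] -> max=19
step 12: append 1 -> window=[0, 17, 1] -> max=17
step 13: append 3 -> window=[17, 1, 3] -> max=17
step 14: append 11 -> window=[1, 3, 11] -> max=11
step 15: append 48 -> window=[3, 11, 48] -> max=48
Recorded maximums: 34 34 34 34 34 30 30 19 19 17 17 11 48
Changes between consecutive maximums: 5

Answer: 5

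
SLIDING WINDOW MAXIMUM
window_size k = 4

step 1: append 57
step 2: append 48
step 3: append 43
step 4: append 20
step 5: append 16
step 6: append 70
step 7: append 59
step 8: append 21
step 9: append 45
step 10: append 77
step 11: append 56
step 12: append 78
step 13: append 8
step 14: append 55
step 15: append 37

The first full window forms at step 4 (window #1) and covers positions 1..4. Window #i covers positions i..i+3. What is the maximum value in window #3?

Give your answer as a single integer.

Answer: 70

Derivation:
step 1: append 57 -> window=[57] (not full yet)
step 2: append 48 -> window=[57, 48] (not full yet)
step 3: append 43 -> window=[57, 48, 43] (not full yet)
step 4: append 20 -> window=[57, 48, 43, 20] -> max=57
step 5: append 16 -> window=[48, 43, 20, 16] -> max=48
step 6: append 70 -> window=[43, 20, 16, 70] -> max=70
Window #3 max = 70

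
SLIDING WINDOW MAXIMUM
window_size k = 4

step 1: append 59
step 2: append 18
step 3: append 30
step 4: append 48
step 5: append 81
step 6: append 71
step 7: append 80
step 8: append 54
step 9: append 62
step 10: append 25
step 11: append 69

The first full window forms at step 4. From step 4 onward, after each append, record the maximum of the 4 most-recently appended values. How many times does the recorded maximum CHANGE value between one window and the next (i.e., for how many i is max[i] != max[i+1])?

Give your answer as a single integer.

Answer: 3

Derivation:
step 1: append 59 -> window=[59] (not full yet)
step 2: append 18 -> window=[59, 18] (not full yet)
step 3: append 30 -> window=[59, 18, 30] (not full yet)
step 4: append 48 -> window=[59, 18, 30, 48] -> max=59
step 5: append 81 -> window=[18, 30, 48, 81] -> max=81
step 6: append 71 -> window=[30, 48, 81, 71] -> max=81
step 7: append 80 -> window=[48, 81, 71, 80] -> max=81
step 8: append 54 -> window=[81, 71, 80, 54] -> max=81
step 9: append 62 -> window=[71, 80, 54, 62] -> max=80
step 10: append 25 -> window=[80, 54, 62, 25] -> max=80
step 11: append 69 -> window=[54, 62, 25, 69] -> max=69
Recorded maximums: 59 81 81 81 81 80 80 69
Changes between consecutive maximums: 3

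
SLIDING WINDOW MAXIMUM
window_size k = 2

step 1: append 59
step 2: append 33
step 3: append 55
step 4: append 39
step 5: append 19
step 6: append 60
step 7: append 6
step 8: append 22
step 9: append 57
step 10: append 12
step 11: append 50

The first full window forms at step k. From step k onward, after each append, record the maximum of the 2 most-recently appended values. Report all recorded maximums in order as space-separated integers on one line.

step 1: append 59 -> window=[59] (not full yet)
step 2: append 33 -> window=[59, 33] -> max=59
step 3: append 55 -> window=[33, 55] -> max=55
step 4: append 39 -> window=[55, 39] -> max=55
step 5: append 19 -> window=[39, 19] -> max=39
step 6: append 60 -> window=[19, 60] -> max=60
step 7: append 6 -> window=[60, 6] -> max=60
step 8: append 22 -> window=[6, 22] -> max=22
step 9: append 57 -> window=[22, 57] -> max=57
step 10: append 12 -> window=[57, 12] -> max=57
step 11: append 50 -> window=[12, 50] -> max=50

Answer: 59 55 55 39 60 60 22 57 57 50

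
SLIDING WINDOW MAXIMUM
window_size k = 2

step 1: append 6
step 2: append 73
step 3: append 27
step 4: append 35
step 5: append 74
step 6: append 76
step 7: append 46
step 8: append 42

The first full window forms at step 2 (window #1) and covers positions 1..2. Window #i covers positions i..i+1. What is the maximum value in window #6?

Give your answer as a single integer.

step 1: append 6 -> window=[6] (not full yet)
step 2: append 73 -> window=[6, 73] -> max=73
step 3: append 27 -> window=[73, 27] -> max=73
step 4: append 35 -> window=[27, 35] -> max=35
step 5: append 74 -> window=[35, 74] -> max=74
step 6: append 76 -> window=[74, 76] -> max=76
step 7: append 46 -> window=[76, 46] -> max=76
Window #6 max = 76

Answer: 76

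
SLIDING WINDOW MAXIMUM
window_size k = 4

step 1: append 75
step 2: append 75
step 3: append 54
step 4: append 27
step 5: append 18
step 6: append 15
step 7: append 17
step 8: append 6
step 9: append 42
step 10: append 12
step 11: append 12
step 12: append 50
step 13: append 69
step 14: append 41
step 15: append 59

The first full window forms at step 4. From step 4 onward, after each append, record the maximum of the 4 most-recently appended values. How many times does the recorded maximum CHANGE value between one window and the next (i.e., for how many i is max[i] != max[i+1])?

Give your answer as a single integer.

step 1: append 75 -> window=[75] (not full yet)
step 2: append 75 -> window=[75, 75] (not full yet)
step 3: append 54 -> window=[75, 75, 54] (not full yet)
step 4: append 27 -> window=[75, 75, 54, 27] -> max=75
step 5: append 18 -> window=[75, 54, 27, 18] -> max=75
step 6: append 15 -> window=[54, 27, 18, 15] -> max=54
step 7: append 17 -> window=[27, 18, 15, 17] -> max=27
step 8: append 6 -> window=[18, 15, 17, 6] -> max=18
step 9: append 42 -> window=[15, 17, 6, 42] -> max=42
step 10: append 12 -> window=[17, 6, 42, 12] -> max=42
step 11: append 12 -> window=[6, 42, 12, 12] -> max=42
step 12: append 50 -> window=[42, 12, 12, 50] -> max=50
step 13: append 69 -> window=[12, 12, 50, 69] -> max=69
step 14: append 41 -> window=[12, 50, 69, 41] -> max=69
step 15: append 59 -> window=[50, 69, 41, 59] -> max=69
Recorded maximums: 75 75 54 27 18 42 42 42 50 69 69 69
Changes between consecutive maximums: 6

Answer: 6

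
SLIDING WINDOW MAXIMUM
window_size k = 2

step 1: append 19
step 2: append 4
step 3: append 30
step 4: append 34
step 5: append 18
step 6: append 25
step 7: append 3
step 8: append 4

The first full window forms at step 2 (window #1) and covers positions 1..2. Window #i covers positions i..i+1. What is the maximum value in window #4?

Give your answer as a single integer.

step 1: append 19 -> window=[19] (not full yet)
step 2: append 4 -> window=[19, 4] -> max=19
step 3: append 30 -> window=[4, 30] -> max=30
step 4: append 34 -> window=[30, 34] -> max=34
step 5: append 18 -> window=[34, 18] -> max=34
Window #4 max = 34

Answer: 34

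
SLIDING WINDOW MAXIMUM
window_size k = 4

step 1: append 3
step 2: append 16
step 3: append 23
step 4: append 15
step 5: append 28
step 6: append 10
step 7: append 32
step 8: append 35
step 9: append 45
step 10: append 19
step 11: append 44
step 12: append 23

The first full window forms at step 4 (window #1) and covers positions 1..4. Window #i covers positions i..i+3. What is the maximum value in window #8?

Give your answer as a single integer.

Answer: 45

Derivation:
step 1: append 3 -> window=[3] (not full yet)
step 2: append 16 -> window=[3, 16] (not full yet)
step 3: append 23 -> window=[3, 16, 23] (not full yet)
step 4: append 15 -> window=[3, 16, 23, 15] -> max=23
step 5: append 28 -> window=[16, 23, 15, 28] -> max=28
step 6: append 10 -> window=[23, 15, 28, 10] -> max=28
step 7: append 32 -> window=[15, 28, 10, 32] -> max=32
step 8: append 35 -> window=[28, 10, 32, 35] -> max=35
step 9: append 45 -> window=[10, 32, 35, 45] -> max=45
step 10: append 19 -> window=[32, 35, 45, 19] -> max=45
step 11: append 44 -> window=[35, 45, 19, 44] -> max=45
Window #8 max = 45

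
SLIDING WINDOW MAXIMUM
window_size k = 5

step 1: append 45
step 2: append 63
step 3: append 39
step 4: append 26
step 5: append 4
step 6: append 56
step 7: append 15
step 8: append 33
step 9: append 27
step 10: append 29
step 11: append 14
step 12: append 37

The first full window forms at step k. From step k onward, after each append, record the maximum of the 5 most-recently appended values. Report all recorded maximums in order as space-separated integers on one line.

step 1: append 45 -> window=[45] (not full yet)
step 2: append 63 -> window=[45, 63] (not full yet)
step 3: append 39 -> window=[45, 63, 39] (not full yet)
step 4: append 26 -> window=[45, 63, 39, 26] (not full yet)
step 5: append 4 -> window=[45, 63, 39, 26, 4] -> max=63
step 6: append 56 -> window=[63, 39, 26, 4, 56] -> max=63
step 7: append 15 -> window=[39, 26, 4, 56, 15] -> max=56
step 8: append 33 -> window=[26, 4, 56, 15, 33] -> max=56
step 9: append 27 -> window=[4, 56, 15, 33, 27] -> max=56
step 10: append 29 -> window=[56, 15, 33, 27, 29] -> max=56
step 11: append 14 -> window=[15, 33, 27, 29, 14] -> max=33
step 12: append 37 -> window=[33, 27, 29, 14, 37] -> max=37

Answer: 63 63 56 56 56 56 33 37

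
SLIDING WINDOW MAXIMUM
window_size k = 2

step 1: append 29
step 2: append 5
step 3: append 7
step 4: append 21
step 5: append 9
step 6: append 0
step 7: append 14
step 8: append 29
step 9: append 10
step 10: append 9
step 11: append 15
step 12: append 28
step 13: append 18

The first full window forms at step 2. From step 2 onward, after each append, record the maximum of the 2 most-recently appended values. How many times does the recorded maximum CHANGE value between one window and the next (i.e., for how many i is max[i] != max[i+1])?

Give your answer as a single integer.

step 1: append 29 -> window=[29] (not full yet)
step 2: append 5 -> window=[29, 5] -> max=29
step 3: append 7 -> window=[5, 7] -> max=7
step 4: append 21 -> window=[7, 21] -> max=21
step 5: append 9 -> window=[21, 9] -> max=21
step 6: append 0 -> window=[9, 0] -> max=9
step 7: append 14 -> window=[0, 14] -> max=14
step 8: append 29 -> window=[14, 29] -> max=29
step 9: append 10 -> window=[29, 10] -> max=29
step 10: append 9 -> window=[10, 9] -> max=10
step 11: append 15 -> window=[9, 15] -> max=15
step 12: append 28 -> window=[15, 28] -> max=28
step 13: append 18 -> window=[28, 18] -> max=28
Recorded maximums: 29 7 21 21 9 14 29 29 10 15 28 28
Changes between consecutive maximums: 8

Answer: 8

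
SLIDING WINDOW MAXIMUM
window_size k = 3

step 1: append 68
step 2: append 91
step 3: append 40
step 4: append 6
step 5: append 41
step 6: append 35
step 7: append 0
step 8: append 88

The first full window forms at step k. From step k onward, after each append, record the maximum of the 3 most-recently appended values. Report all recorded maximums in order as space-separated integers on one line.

step 1: append 68 -> window=[68] (not full yet)
step 2: append 91 -> window=[68, 91] (not full yet)
step 3: append 40 -> window=[68, 91, 40] -> max=91
step 4: append 6 -> window=[91, 40, 6] -> max=91
step 5: append 41 -> window=[40, 6, 41] -> max=41
step 6: append 35 -> window=[6, 41, 35] -> max=41
step 7: append 0 -> window=[41, 35, 0] -> max=41
step 8: append 88 -> window=[35, 0, 88] -> max=88

Answer: 91 91 41 41 41 88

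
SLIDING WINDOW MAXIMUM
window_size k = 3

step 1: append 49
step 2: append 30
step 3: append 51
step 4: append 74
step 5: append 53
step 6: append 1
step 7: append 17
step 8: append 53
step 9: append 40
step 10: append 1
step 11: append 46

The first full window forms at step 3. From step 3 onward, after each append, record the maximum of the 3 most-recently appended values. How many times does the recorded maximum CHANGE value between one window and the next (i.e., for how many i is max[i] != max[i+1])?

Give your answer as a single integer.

step 1: append 49 -> window=[49] (not full yet)
step 2: append 30 -> window=[49, 30] (not full yet)
step 3: append 51 -> window=[49, 30, 51] -> max=51
step 4: append 74 -> window=[30, 51, 74] -> max=74
step 5: append 53 -> window=[51, 74, 53] -> max=74
step 6: append 1 -> window=[74, 53, 1] -> max=74
step 7: append 17 -> window=[53, 1, 17] -> max=53
step 8: append 53 -> window=[1, 17, 53] -> max=53
step 9: append 40 -> window=[17, 53, 40] -> max=53
step 10: append 1 -> window=[53, 40, 1] -> max=53
step 11: append 46 -> window=[40, 1, 46] -> max=46
Recorded maximums: 51 74 74 74 53 53 53 53 46
Changes between consecutive maximums: 3

Answer: 3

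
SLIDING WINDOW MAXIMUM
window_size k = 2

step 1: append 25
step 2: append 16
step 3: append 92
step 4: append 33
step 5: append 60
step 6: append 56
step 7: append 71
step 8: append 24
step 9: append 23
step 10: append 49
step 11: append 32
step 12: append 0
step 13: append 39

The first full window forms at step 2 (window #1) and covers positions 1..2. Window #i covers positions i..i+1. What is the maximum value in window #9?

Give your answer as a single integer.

Answer: 49

Derivation:
step 1: append 25 -> window=[25] (not full yet)
step 2: append 16 -> window=[25, 16] -> max=25
step 3: append 92 -> window=[16, 92] -> max=92
step 4: append 33 -> window=[92, 33] -> max=92
step 5: append 60 -> window=[33, 60] -> max=60
step 6: append 56 -> window=[60, 56] -> max=60
step 7: append 71 -> window=[56, 71] -> max=71
step 8: append 24 -> window=[71, 24] -> max=71
step 9: append 23 -> window=[24, 23] -> max=24
step 10: append 49 -> window=[23, 49] -> max=49
Window #9 max = 49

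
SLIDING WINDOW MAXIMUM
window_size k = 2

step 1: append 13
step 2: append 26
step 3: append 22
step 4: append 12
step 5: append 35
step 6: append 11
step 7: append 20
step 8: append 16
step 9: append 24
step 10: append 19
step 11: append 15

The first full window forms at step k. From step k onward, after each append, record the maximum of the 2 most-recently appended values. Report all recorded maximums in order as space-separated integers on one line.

Answer: 26 26 22 35 35 20 20 24 24 19

Derivation:
step 1: append 13 -> window=[13] (not full yet)
step 2: append 26 -> window=[13, 26] -> max=26
step 3: append 22 -> window=[26, 22] -> max=26
step 4: append 12 -> window=[22, 12] -> max=22
step 5: append 35 -> window=[12, 35] -> max=35
step 6: append 11 -> window=[35, 11] -> max=35
step 7: append 20 -> window=[11, 20] -> max=20
step 8: append 16 -> window=[20, 16] -> max=20
step 9: append 24 -> window=[16, 24] -> max=24
step 10: append 19 -> window=[24, 19] -> max=24
step 11: append 15 -> window=[19, 15] -> max=19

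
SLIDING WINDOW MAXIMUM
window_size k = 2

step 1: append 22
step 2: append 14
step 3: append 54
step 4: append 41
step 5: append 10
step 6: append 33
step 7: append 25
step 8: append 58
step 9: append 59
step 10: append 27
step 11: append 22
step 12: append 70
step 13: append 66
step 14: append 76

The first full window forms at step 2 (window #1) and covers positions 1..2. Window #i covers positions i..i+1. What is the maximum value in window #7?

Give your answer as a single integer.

Answer: 58

Derivation:
step 1: append 22 -> window=[22] (not full yet)
step 2: append 14 -> window=[22, 14] -> max=22
step 3: append 54 -> window=[14, 54] -> max=54
step 4: append 41 -> window=[54, 41] -> max=54
step 5: append 10 -> window=[41, 10] -> max=41
step 6: append 33 -> window=[10, 33] -> max=33
step 7: append 25 -> window=[33, 25] -> max=33
step 8: append 58 -> window=[25, 58] -> max=58
Window #7 max = 58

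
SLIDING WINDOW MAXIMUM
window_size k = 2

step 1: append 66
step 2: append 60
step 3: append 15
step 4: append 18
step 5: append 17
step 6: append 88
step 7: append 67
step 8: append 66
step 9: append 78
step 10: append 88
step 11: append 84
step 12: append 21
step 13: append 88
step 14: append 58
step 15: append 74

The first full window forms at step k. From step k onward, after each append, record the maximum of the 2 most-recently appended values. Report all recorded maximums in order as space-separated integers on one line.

step 1: append 66 -> window=[66] (not full yet)
step 2: append 60 -> window=[66, 60] -> max=66
step 3: append 15 -> window=[60, 15] -> max=60
step 4: append 18 -> window=[15, 18] -> max=18
step 5: append 17 -> window=[18, 17] -> max=18
step 6: append 88 -> window=[17, 88] -> max=88
step 7: append 67 -> window=[88, 67] -> max=88
step 8: append 66 -> window=[67, 66] -> max=67
step 9: append 78 -> window=[66, 78] -> max=78
step 10: append 88 -> window=[78, 88] -> max=88
step 11: append 84 -> window=[88, 84] -> max=88
step 12: append 21 -> window=[84, 21] -> max=84
step 13: append 88 -> window=[21, 88] -> max=88
step 14: append 58 -> window=[88, 58] -> max=88
step 15: append 74 -> window=[58, 74] -> max=74

Answer: 66 60 18 18 88 88 67 78 88 88 84 88 88 74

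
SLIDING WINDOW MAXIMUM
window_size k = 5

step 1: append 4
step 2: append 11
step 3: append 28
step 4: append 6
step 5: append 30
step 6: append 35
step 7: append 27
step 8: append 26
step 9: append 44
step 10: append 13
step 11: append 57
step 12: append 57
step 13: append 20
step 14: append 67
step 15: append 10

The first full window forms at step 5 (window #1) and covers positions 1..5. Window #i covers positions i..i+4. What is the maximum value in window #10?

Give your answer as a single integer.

Answer: 67

Derivation:
step 1: append 4 -> window=[4] (not full yet)
step 2: append 11 -> window=[4, 11] (not full yet)
step 3: append 28 -> window=[4, 11, 28] (not full yet)
step 4: append 6 -> window=[4, 11, 28, 6] (not full yet)
step 5: append 30 -> window=[4, 11, 28, 6, 30] -> max=30
step 6: append 35 -> window=[11, 28, 6, 30, 35] -> max=35
step 7: append 27 -> window=[28, 6, 30, 35, 27] -> max=35
step 8: append 26 -> window=[6, 30, 35, 27, 26] -> max=35
step 9: append 44 -> window=[30, 35, 27, 26, 44] -> max=44
step 10: append 13 -> window=[35, 27, 26, 44, 13] -> max=44
step 11: append 57 -> window=[27, 26, 44, 13, 57] -> max=57
step 12: append 57 -> window=[26, 44, 13, 57, 57] -> max=57
step 13: append 20 -> window=[44, 13, 57, 57, 20] -> max=57
step 14: append 67 -> window=[13, 57, 57, 20, 67] -> max=67
Window #10 max = 67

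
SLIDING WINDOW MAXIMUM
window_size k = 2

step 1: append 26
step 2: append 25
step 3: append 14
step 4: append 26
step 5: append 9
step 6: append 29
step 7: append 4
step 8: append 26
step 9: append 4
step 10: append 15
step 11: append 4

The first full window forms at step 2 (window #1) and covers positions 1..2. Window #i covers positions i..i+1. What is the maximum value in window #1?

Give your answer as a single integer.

Answer: 26

Derivation:
step 1: append 26 -> window=[26] (not full yet)
step 2: append 25 -> window=[26, 25] -> max=26
Window #1 max = 26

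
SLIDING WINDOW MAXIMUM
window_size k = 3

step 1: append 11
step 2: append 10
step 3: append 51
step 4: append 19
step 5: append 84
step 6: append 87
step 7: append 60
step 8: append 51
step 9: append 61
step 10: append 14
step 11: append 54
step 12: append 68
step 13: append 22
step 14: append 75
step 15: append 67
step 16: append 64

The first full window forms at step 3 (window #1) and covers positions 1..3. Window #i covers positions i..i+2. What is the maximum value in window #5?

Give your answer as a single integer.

Answer: 87

Derivation:
step 1: append 11 -> window=[11] (not full yet)
step 2: append 10 -> window=[11, 10] (not full yet)
step 3: append 51 -> window=[11, 10, 51] -> max=51
step 4: append 19 -> window=[10, 51, 19] -> max=51
step 5: append 84 -> window=[51, 19, 84] -> max=84
step 6: append 87 -> window=[19, 84, 87] -> max=87
step 7: append 60 -> window=[84, 87, 60] -> max=87
Window #5 max = 87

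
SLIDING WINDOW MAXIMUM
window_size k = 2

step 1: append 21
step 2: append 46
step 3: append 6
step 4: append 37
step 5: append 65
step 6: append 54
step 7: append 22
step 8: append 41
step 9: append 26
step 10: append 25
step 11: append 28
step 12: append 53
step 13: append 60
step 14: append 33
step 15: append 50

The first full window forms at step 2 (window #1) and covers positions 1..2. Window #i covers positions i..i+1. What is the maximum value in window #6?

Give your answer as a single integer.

step 1: append 21 -> window=[21] (not full yet)
step 2: append 46 -> window=[21, 46] -> max=46
step 3: append 6 -> window=[46, 6] -> max=46
step 4: append 37 -> window=[6, 37] -> max=37
step 5: append 65 -> window=[37, 65] -> max=65
step 6: append 54 -> window=[65, 54] -> max=65
step 7: append 22 -> window=[54, 22] -> max=54
Window #6 max = 54

Answer: 54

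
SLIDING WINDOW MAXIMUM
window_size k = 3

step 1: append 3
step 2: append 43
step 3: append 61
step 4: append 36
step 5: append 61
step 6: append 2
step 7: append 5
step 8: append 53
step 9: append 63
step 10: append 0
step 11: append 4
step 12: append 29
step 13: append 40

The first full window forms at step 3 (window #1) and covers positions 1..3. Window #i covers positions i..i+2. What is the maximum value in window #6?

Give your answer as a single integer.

step 1: append 3 -> window=[3] (not full yet)
step 2: append 43 -> window=[3, 43] (not full yet)
step 3: append 61 -> window=[3, 43, 61] -> max=61
step 4: append 36 -> window=[43, 61, 36] -> max=61
step 5: append 61 -> window=[61, 36, 61] -> max=61
step 6: append 2 -> window=[36, 61, 2] -> max=61
step 7: append 5 -> window=[61, 2, 5] -> max=61
step 8: append 53 -> window=[2, 5, 53] -> max=53
Window #6 max = 53

Answer: 53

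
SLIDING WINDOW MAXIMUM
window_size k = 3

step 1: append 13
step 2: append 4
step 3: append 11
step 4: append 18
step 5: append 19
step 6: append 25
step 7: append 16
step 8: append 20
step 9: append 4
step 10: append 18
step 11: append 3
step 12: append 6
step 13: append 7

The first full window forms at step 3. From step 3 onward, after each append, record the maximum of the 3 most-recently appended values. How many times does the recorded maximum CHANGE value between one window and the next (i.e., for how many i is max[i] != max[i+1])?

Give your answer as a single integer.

Answer: 6

Derivation:
step 1: append 13 -> window=[13] (not full yet)
step 2: append 4 -> window=[13, 4] (not full yet)
step 3: append 11 -> window=[13, 4, 11] -> max=13
step 4: append 18 -> window=[4, 11, 18] -> max=18
step 5: append 19 -> window=[11, 18, 19] -> max=19
step 6: append 25 -> window=[18, 19, 25] -> max=25
step 7: append 16 -> window=[19, 25, 16] -> max=25
step 8: append 20 -> window=[25, 16, 20] -> max=25
step 9: append 4 -> window=[16, 20, 4] -> max=20
step 10: append 18 -> window=[20, 4, 18] -> max=20
step 11: append 3 -> window=[4, 18, 3] -> max=18
step 12: append 6 -> window=[18, 3, 6] -> max=18
step 13: append 7 -> window=[3, 6, 7] -> max=7
Recorded maximums: 13 18 19 25 25 25 20 20 18 18 7
Changes between consecutive maximums: 6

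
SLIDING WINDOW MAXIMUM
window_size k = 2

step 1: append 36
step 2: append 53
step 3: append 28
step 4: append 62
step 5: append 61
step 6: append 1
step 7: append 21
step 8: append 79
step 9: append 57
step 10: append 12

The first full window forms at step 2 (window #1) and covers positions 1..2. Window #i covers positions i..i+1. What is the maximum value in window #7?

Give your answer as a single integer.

Answer: 79

Derivation:
step 1: append 36 -> window=[36] (not full yet)
step 2: append 53 -> window=[36, 53] -> max=53
step 3: append 28 -> window=[53, 28] -> max=53
step 4: append 62 -> window=[28, 62] -> max=62
step 5: append 61 -> window=[62, 61] -> max=62
step 6: append 1 -> window=[61, 1] -> max=61
step 7: append 21 -> window=[1, 21] -> max=21
step 8: append 79 -> window=[21, 79] -> max=79
Window #7 max = 79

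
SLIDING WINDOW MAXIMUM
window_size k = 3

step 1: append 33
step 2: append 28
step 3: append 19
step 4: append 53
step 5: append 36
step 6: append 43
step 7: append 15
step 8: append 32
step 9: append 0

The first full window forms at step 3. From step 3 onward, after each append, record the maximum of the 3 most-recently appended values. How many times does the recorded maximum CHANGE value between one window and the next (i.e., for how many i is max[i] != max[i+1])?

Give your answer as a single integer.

step 1: append 33 -> window=[33] (not full yet)
step 2: append 28 -> window=[33, 28] (not full yet)
step 3: append 19 -> window=[33, 28, 19] -> max=33
step 4: append 53 -> window=[28, 19, 53] -> max=53
step 5: append 36 -> window=[19, 53, 36] -> max=53
step 6: append 43 -> window=[53, 36, 43] -> max=53
step 7: append 15 -> window=[36, 43, 15] -> max=43
step 8: append 32 -> window=[43, 15, 32] -> max=43
step 9: append 0 -> window=[15, 32, 0] -> max=32
Recorded maximums: 33 53 53 53 43 43 32
Changes between consecutive maximums: 3

Answer: 3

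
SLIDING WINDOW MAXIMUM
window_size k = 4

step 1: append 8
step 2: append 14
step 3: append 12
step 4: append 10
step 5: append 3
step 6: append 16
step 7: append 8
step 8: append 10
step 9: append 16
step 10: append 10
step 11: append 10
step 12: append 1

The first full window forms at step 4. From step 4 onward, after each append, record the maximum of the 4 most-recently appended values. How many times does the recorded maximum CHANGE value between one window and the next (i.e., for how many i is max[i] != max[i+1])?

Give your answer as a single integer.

Answer: 1

Derivation:
step 1: append 8 -> window=[8] (not full yet)
step 2: append 14 -> window=[8, 14] (not full yet)
step 3: append 12 -> window=[8, 14, 12] (not full yet)
step 4: append 10 -> window=[8, 14, 12, 10] -> max=14
step 5: append 3 -> window=[14, 12, 10, 3] -> max=14
step 6: append 16 -> window=[12, 10, 3, 16] -> max=16
step 7: append 8 -> window=[10, 3, 16, 8] -> max=16
step 8: append 10 -> window=[3, 16, 8, 10] -> max=16
step 9: append 16 -> window=[16, 8, 10, 16] -> max=16
step 10: append 10 -> window=[8, 10, 16, 10] -> max=16
step 11: append 10 -> window=[10, 16, 10, 10] -> max=16
step 12: append 1 -> window=[16, 10, 10, 1] -> max=16
Recorded maximums: 14 14 16 16 16 16 16 16 16
Changes between consecutive maximums: 1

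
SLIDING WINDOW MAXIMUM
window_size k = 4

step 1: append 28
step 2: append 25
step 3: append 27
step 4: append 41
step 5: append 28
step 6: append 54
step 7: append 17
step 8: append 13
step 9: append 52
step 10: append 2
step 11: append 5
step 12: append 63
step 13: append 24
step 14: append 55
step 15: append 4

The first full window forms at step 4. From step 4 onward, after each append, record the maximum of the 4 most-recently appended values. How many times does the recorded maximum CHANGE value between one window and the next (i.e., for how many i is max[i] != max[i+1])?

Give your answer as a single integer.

Answer: 3

Derivation:
step 1: append 28 -> window=[28] (not full yet)
step 2: append 25 -> window=[28, 25] (not full yet)
step 3: append 27 -> window=[28, 25, 27] (not full yet)
step 4: append 41 -> window=[28, 25, 27, 41] -> max=41
step 5: append 28 -> window=[25, 27, 41, 28] -> max=41
step 6: append 54 -> window=[27, 41, 28, 54] -> max=54
step 7: append 17 -> window=[41, 28, 54, 17] -> max=54
step 8: append 13 -> window=[28, 54, 17, 13] -> max=54
step 9: append 52 -> window=[54, 17, 13, 52] -> max=54
step 10: append 2 -> window=[17, 13, 52, 2] -> max=52
step 11: append 5 -> window=[13, 52, 2, 5] -> max=52
step 12: append 63 -> window=[52, 2, 5, 63] -> max=63
step 13: append 24 -> window=[2, 5, 63, 24] -> max=63
step 14: append 55 -> window=[5, 63, 24, 55] -> max=63
step 15: append 4 -> window=[63, 24, 55, 4] -> max=63
Recorded maximums: 41 41 54 54 54 54 52 52 63 63 63 63
Changes between consecutive maximums: 3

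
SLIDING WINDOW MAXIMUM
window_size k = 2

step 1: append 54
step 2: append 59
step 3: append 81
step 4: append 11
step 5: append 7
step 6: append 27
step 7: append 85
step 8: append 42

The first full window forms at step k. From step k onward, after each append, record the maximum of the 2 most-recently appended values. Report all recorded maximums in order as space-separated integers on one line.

Answer: 59 81 81 11 27 85 85

Derivation:
step 1: append 54 -> window=[54] (not full yet)
step 2: append 59 -> window=[54, 59] -> max=59
step 3: append 81 -> window=[59, 81] -> max=81
step 4: append 11 -> window=[81, 11] -> max=81
step 5: append 7 -> window=[11, 7] -> max=11
step 6: append 27 -> window=[7, 27] -> max=27
step 7: append 85 -> window=[27, 85] -> max=85
step 8: append 42 -> window=[85, 42] -> max=85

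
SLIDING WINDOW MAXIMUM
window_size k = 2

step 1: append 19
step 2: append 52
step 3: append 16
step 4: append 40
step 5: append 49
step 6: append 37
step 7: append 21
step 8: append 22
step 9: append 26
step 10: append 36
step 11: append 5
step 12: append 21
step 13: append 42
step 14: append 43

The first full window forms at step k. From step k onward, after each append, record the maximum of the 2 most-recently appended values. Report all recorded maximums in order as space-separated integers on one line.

step 1: append 19 -> window=[19] (not full yet)
step 2: append 52 -> window=[19, 52] -> max=52
step 3: append 16 -> window=[52, 16] -> max=52
step 4: append 40 -> window=[16, 40] -> max=40
step 5: append 49 -> window=[40, 49] -> max=49
step 6: append 37 -> window=[49, 37] -> max=49
step 7: append 21 -> window=[37, 21] -> max=37
step 8: append 22 -> window=[21, 22] -> max=22
step 9: append 26 -> window=[22, 26] -> max=26
step 10: append 36 -> window=[26, 36] -> max=36
step 11: append 5 -> window=[36, 5] -> max=36
step 12: append 21 -> window=[5, 21] -> max=21
step 13: append 42 -> window=[21, 42] -> max=42
step 14: append 43 -> window=[42, 43] -> max=43

Answer: 52 52 40 49 49 37 22 26 36 36 21 42 43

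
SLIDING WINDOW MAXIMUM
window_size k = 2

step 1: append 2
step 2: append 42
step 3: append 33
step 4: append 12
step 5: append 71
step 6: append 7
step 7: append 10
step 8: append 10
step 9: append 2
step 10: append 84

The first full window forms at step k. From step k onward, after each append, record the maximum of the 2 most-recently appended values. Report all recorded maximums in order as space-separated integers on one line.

step 1: append 2 -> window=[2] (not full yet)
step 2: append 42 -> window=[2, 42] -> max=42
step 3: append 33 -> window=[42, 33] -> max=42
step 4: append 12 -> window=[33, 12] -> max=33
step 5: append 71 -> window=[12, 71] -> max=71
step 6: append 7 -> window=[71, 7] -> max=71
step 7: append 10 -> window=[7, 10] -> max=10
step 8: append 10 -> window=[10, 10] -> max=10
step 9: append 2 -> window=[10, 2] -> max=10
step 10: append 84 -> window=[2, 84] -> max=84

Answer: 42 42 33 71 71 10 10 10 84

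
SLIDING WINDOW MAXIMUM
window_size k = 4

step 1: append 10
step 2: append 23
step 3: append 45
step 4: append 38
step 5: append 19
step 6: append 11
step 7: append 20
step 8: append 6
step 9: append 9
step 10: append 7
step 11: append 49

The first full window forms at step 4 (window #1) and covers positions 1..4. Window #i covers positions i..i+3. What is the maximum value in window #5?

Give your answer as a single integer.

Answer: 20

Derivation:
step 1: append 10 -> window=[10] (not full yet)
step 2: append 23 -> window=[10, 23] (not full yet)
step 3: append 45 -> window=[10, 23, 45] (not full yet)
step 4: append 38 -> window=[10, 23, 45, 38] -> max=45
step 5: append 19 -> window=[23, 45, 38, 19] -> max=45
step 6: append 11 -> window=[45, 38, 19, 11] -> max=45
step 7: append 20 -> window=[38, 19, 11, 20] -> max=38
step 8: append 6 -> window=[19, 11, 20, 6] -> max=20
Window #5 max = 20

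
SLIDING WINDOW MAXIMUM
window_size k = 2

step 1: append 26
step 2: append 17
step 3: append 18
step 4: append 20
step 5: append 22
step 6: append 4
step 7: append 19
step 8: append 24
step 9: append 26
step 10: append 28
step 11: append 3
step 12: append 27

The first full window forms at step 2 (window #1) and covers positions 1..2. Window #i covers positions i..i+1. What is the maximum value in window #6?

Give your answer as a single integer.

step 1: append 26 -> window=[26] (not full yet)
step 2: append 17 -> window=[26, 17] -> max=26
step 3: append 18 -> window=[17, 18] -> max=18
step 4: append 20 -> window=[18, 20] -> max=20
step 5: append 22 -> window=[20, 22] -> max=22
step 6: append 4 -> window=[22, 4] -> max=22
step 7: append 19 -> window=[4, 19] -> max=19
Window #6 max = 19

Answer: 19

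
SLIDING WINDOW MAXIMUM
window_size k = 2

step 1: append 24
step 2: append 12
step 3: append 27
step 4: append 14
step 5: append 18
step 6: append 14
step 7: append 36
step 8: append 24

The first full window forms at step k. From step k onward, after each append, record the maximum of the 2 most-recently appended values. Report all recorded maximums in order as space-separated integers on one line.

Answer: 24 27 27 18 18 36 36

Derivation:
step 1: append 24 -> window=[24] (not full yet)
step 2: append 12 -> window=[24, 12] -> max=24
step 3: append 27 -> window=[12, 27] -> max=27
step 4: append 14 -> window=[27, 14] -> max=27
step 5: append 18 -> window=[14, 18] -> max=18
step 6: append 14 -> window=[18, 14] -> max=18
step 7: append 36 -> window=[14, 36] -> max=36
step 8: append 24 -> window=[36, 24] -> max=36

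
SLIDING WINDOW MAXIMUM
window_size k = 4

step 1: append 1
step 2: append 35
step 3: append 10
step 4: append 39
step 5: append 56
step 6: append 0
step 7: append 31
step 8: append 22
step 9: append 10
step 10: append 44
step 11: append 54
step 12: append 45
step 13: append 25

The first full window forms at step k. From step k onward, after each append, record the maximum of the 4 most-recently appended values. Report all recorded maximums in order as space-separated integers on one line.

step 1: append 1 -> window=[1] (not full yet)
step 2: append 35 -> window=[1, 35] (not full yet)
step 3: append 10 -> window=[1, 35, 10] (not full yet)
step 4: append 39 -> window=[1, 35, 10, 39] -> max=39
step 5: append 56 -> window=[35, 10, 39, 56] -> max=56
step 6: append 0 -> window=[10, 39, 56, 0] -> max=56
step 7: append 31 -> window=[39, 56, 0, 31] -> max=56
step 8: append 22 -> window=[56, 0, 31, 22] -> max=56
step 9: append 10 -> window=[0, 31, 22, 10] -> max=31
step 10: append 44 -> window=[31, 22, 10, 44] -> max=44
step 11: append 54 -> window=[22, 10, 44, 54] -> max=54
step 12: append 45 -> window=[10, 44, 54, 45] -> max=54
step 13: append 25 -> window=[44, 54, 45, 25] -> max=54

Answer: 39 56 56 56 56 31 44 54 54 54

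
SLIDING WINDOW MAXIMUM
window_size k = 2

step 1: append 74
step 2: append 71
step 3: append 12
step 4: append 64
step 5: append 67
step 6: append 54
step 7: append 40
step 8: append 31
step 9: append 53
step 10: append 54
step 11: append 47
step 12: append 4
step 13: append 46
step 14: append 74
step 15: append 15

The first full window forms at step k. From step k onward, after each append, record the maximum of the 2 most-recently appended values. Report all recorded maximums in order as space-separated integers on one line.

step 1: append 74 -> window=[74] (not full yet)
step 2: append 71 -> window=[74, 71] -> max=74
step 3: append 12 -> window=[71, 12] -> max=71
step 4: append 64 -> window=[12, 64] -> max=64
step 5: append 67 -> window=[64, 67] -> max=67
step 6: append 54 -> window=[67, 54] -> max=67
step 7: append 40 -> window=[54, 40] -> max=54
step 8: append 31 -> window=[40, 31] -> max=40
step 9: append 53 -> window=[31, 53] -> max=53
step 10: append 54 -> window=[53, 54] -> max=54
step 11: append 47 -> window=[54, 47] -> max=54
step 12: append 4 -> window=[47, 4] -> max=47
step 13: append 46 -> window=[4, 46] -> max=46
step 14: append 74 -> window=[46, 74] -> max=74
step 15: append 15 -> window=[74, 15] -> max=74

Answer: 74 71 64 67 67 54 40 53 54 54 47 46 74 74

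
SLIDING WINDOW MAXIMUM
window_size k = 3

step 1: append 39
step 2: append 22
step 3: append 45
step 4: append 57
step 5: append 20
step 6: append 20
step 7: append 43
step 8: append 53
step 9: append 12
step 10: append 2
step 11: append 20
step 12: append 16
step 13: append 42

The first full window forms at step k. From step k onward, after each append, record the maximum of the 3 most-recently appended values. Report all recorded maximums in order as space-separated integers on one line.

Answer: 45 57 57 57 43 53 53 53 20 20 42

Derivation:
step 1: append 39 -> window=[39] (not full yet)
step 2: append 22 -> window=[39, 22] (not full yet)
step 3: append 45 -> window=[39, 22, 45] -> max=45
step 4: append 57 -> window=[22, 45, 57] -> max=57
step 5: append 20 -> window=[45, 57, 20] -> max=57
step 6: append 20 -> window=[57, 20, 20] -> max=57
step 7: append 43 -> window=[20, 20, 43] -> max=43
step 8: append 53 -> window=[20, 43, 53] -> max=53
step 9: append 12 -> window=[43, 53, 12] -> max=53
step 10: append 2 -> window=[53, 12, 2] -> max=53
step 11: append 20 -> window=[12, 2, 20] -> max=20
step 12: append 16 -> window=[2, 20, 16] -> max=20
step 13: append 42 -> window=[20, 16, 42] -> max=42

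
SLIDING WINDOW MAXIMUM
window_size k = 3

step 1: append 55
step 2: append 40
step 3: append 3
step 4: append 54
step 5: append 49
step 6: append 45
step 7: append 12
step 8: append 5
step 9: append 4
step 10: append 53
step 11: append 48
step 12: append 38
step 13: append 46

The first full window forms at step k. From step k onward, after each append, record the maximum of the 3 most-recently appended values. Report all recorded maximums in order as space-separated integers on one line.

Answer: 55 54 54 54 49 45 12 53 53 53 48

Derivation:
step 1: append 55 -> window=[55] (not full yet)
step 2: append 40 -> window=[55, 40] (not full yet)
step 3: append 3 -> window=[55, 40, 3] -> max=55
step 4: append 54 -> window=[40, 3, 54] -> max=54
step 5: append 49 -> window=[3, 54, 49] -> max=54
step 6: append 45 -> window=[54, 49, 45] -> max=54
step 7: append 12 -> window=[49, 45, 12] -> max=49
step 8: append 5 -> window=[45, 12, 5] -> max=45
step 9: append 4 -> window=[12, 5, 4] -> max=12
step 10: append 53 -> window=[5, 4, 53] -> max=53
step 11: append 48 -> window=[4, 53, 48] -> max=53
step 12: append 38 -> window=[53, 48, 38] -> max=53
step 13: append 46 -> window=[48, 38, 46] -> max=48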